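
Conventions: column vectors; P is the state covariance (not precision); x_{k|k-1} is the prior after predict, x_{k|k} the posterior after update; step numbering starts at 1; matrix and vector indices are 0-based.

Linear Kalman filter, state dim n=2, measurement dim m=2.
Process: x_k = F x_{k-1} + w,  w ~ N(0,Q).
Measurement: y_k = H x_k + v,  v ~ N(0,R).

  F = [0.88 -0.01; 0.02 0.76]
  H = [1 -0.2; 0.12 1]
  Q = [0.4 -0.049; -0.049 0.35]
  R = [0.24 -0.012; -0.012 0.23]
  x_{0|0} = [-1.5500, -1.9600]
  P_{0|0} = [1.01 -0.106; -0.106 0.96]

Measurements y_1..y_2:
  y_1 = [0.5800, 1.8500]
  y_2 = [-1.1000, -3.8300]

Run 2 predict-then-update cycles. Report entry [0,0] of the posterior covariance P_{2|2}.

P_post[0,0] = 0.1633

step 1: x^-=[-1.3444, -1.5206]  P^-=[1.1841 -0.1094; -0.1094 0.9017]  S=[1.5039 -0.1570; -0.1570 1.1225]  K=[0.8169 0.1434; -0.1116 0.7760]  nu=[1.6203, 3.5319]  x^+=[0.4856, 1.0392]  P^+=[0.1943 -0.0001; -0.0001 0.1798]
step 2: x^-=[0.4169, 0.7995]  P^-=[0.5505 -0.0470; -0.0470 0.4539]  S=[0.8275 -0.0826; -0.0826 0.6806]  K=[0.6878 0.1115; -0.1020 0.6463]  nu=[-1.3570, -4.6796]  x^+=[-1.0380, -2.0865]  P^+=[0.1633 -0.0022; -0.0022 0.1501]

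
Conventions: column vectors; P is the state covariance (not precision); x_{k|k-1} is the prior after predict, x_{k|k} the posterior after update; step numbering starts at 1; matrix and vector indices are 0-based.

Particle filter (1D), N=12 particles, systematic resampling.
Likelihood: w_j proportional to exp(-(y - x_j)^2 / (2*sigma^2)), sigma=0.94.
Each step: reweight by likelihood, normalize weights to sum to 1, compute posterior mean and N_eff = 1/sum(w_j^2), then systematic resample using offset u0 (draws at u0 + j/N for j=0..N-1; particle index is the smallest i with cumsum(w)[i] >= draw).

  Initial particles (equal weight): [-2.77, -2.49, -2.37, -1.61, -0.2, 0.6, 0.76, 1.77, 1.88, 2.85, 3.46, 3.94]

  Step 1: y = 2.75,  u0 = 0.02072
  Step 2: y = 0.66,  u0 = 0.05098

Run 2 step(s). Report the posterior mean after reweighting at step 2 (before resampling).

step 1: w=[0.0000, 0.0000, 0.0000, 0.0000, 0.0020, 0.0202, 0.0294, 0.1607, 0.1803, 0.2751, 0.2080, 0.1242]  mean=2.6506  Neff=5.1546  idx=[5, 7, 7, 8, 8, 9, 9, 9, 10, 10, 10, 11]
step 2: w=[0.3228, 0.1611, 0.1611, 0.1393, 0.1393, 0.0214, 0.0214, 0.0214, 0.0038, 0.0038, 0.0038, 0.0007]  mean=1.5135  Neff=5.0947  idx=[0, 0, 0, 0, 1, 1, 2, 2, 3, 4, 4, 7]

post_mean = 1.5135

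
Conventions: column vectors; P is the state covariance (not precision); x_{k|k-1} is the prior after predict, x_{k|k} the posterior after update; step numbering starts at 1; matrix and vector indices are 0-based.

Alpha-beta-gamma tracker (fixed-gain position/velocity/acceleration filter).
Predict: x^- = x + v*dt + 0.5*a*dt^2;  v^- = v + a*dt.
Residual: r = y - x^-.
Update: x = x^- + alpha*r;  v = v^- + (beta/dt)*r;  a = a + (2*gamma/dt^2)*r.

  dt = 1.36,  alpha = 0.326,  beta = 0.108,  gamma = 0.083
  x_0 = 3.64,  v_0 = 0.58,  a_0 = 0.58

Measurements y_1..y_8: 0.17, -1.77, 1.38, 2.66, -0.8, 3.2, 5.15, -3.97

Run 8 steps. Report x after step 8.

x_post = -2.9241

step 1: x_pred=4.9652  r=-4.7952  x^+=3.4020  v^+=0.9880  a^+=0.1496
step 2: x_pred=4.8840  r=-6.6540  x^+=2.7148  v^+=0.6631  a^+=-0.4476
step 3: x_pred=3.2027  r=-1.8227  x^+=2.6085  v^+=-0.0903  a^+=-0.6111
step 4: x_pred=1.9205  r=0.7395  x^+=2.1616  v^+=-0.8628  a^+=-0.5448
step 5: x_pred=0.4844  r=-1.2844  x^+=0.0657  v^+=-1.7056  a^+=-0.6601
step 6: x_pred=-2.8644  r=6.0644  x^+=-0.8874  v^+=-2.1217  a^+=-0.1158
step 7: x_pred=-3.8800  r=9.0300  x^+=-0.9362  v^+=-1.5621  a^+=0.6947
step 8: x_pred=-2.4183  r=-1.5517  x^+=-2.9241  v^+=-0.7406  a^+=0.5554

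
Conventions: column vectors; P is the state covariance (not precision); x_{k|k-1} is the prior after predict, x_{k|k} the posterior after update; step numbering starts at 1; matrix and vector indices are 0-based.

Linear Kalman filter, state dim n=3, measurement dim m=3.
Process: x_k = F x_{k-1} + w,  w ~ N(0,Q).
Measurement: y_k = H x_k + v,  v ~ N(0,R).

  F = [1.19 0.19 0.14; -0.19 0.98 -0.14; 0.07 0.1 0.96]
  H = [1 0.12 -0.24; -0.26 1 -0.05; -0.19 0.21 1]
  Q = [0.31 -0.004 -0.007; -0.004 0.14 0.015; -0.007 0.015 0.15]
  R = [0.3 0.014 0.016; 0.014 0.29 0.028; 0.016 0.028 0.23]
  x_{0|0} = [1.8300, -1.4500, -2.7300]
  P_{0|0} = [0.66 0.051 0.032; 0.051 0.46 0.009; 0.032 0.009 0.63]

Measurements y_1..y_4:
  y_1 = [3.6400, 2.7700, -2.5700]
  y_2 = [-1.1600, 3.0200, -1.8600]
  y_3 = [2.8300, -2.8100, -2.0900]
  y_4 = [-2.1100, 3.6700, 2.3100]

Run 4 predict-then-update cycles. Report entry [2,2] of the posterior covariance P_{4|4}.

P_post[2,2] = 0.1331

step 1: x^-=[1.5200, -1.3865, -2.6377]  P^-=[1.3078 -0.0275 0.1868; -0.0275 0.5982 -0.0286; 0.1868 -0.0286 0.7452]  S=[1.5647 -0.2626 -0.2081; -0.2626 1.0005 0.1126; -0.2081 0.1126 0.9680]  K=[0.7905 -0.1829 0.1215; 0.1482 0.6383 0.0632; 0.0741 -0.1809 0.7639]  nu=[1.6533, 4.4198, 0.6477]  x^+=[2.0974, 1.7205, -2.8200]  P^+=[0.2513 0.0306 0.0768; 0.0306 0.1969 -0.0007; 0.0768 -0.0007 0.1866]
step 2: x^-=[2.4280, 1.6824, -2.3883]  P^-=[0.7160 -0.0081 0.1351; -0.0081 0.3347 -0.0081; 0.1351 -0.0081 0.3358]  S=[0.9738 -0.1322 -0.0530; -0.1322 0.6825 0.0770; -0.0530 0.0770 0.5523]  K=[0.6822 -0.1720 0.0847; 0.1069 0.5086 0.0548; 0.0677 -0.1407 0.5845]  nu=[-4.3631, 1.8494, 0.6363]  x^+=[-0.8128, 2.1915, -2.5721]  P^+=[0.2160 0.0213 0.0621; 0.0213 0.1561 -0.0002; 0.0621 -0.0002 0.1434]
step 3: x^-=[-0.9109, 2.6622, -2.3070]  P^-=[0.6546 -0.0145 0.1076; -0.0145 0.2959 -0.0029; 0.1076 -0.0029 0.2934]  S=[0.9208 -0.1292 -0.0617; -0.1292 0.6415 0.0815; -0.0617 0.0815 0.5191]  K=[0.6614 -0.1717 0.0675; 0.0945 0.4794 0.0554; 0.0589 -0.1293 0.5519]  nu=[2.8678, -5.8244, -0.5152]  x^+=[1.9512, 0.1127, -1.6694]  P^+=[0.2086 0.0184 0.0570; 0.0184 0.1467 0.0004; 0.0570 0.0004 0.1350]
step 4: x^-=[2.1097, -0.0265, -1.4548]  P^-=[0.6407 -0.0166 0.0996; -0.0166 0.2871 -0.0013; 0.0996 -0.0013 0.2849]  S=[0.9095 -0.1293 -0.0660; -0.1293 0.6325 0.0836; -0.0660 0.0836 0.5137]  K=[0.6561 -0.1717 0.0622; 0.0911 0.4721 0.0560; 0.0557 -0.1261 0.5450]  nu=[-4.5656, 4.1723, 4.1712]  x^+=[-1.3423, 1.7609, 0.0382]  P^+=[0.2066 0.0176 0.0556; 0.0176 0.1444 0.0006; 0.0556 0.0006 0.1331]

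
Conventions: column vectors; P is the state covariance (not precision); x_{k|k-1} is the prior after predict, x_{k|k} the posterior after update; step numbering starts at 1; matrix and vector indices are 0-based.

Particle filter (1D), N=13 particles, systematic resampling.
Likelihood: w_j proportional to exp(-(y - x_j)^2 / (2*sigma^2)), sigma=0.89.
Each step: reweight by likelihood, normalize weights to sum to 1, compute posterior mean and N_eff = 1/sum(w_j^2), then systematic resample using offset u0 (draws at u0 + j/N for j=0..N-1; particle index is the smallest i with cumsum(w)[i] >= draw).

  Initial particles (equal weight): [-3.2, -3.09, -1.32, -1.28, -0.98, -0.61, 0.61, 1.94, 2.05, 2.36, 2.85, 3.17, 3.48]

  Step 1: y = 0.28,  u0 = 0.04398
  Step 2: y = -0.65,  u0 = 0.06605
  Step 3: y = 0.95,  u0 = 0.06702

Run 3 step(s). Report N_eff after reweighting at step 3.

N_eff = 6.2755

step 1: w=[0.0002, 0.0003, 0.0730, 0.0790, 0.1348, 0.2227, 0.3428, 0.0645, 0.0508, 0.0239, 0.0057, 0.0019, 0.0006]  mean=0.0522  Neff=4.8983  idx=[2, 3, 4, 4, 5, 5, 5, 6, 6, 6, 6, 7, 8]
step 2: w=[0.0955, 0.0987, 0.1183, 0.1183, 0.1266, 0.1266, 0.1266, 0.0465, 0.0465, 0.0465, 0.0465, 0.0018, 0.0013]  mean=-0.5963  Neff=9.6487  idx=[0, 1, 2, 2, 3, 4, 4, 5, 5, 6, 7, 9, 10]
step 3: w=[0.0091, 0.0102, 0.0225, 0.0225, 0.0225, 0.0508, 0.0508, 0.0508, 0.0508, 0.0508, 0.2196, 0.2196, 0.2196]  mean=0.1555  Neff=6.2755  idx=[4, 6, 7, 9, 10, 10, 10, 11, 11, 11, 12, 12, 12]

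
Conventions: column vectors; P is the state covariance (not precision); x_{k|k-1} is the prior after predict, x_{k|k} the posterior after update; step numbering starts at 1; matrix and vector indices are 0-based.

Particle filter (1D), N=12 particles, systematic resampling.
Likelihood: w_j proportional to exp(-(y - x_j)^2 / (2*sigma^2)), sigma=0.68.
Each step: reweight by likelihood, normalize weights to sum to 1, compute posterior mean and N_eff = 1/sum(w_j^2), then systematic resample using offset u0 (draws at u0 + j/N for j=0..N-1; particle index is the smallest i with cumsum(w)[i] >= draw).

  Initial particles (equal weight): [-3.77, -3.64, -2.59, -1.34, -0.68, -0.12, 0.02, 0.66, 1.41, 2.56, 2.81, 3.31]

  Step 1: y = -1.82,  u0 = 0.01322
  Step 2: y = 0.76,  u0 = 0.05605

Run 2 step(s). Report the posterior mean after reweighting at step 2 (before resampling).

post_mean = -0.8078

step 1: w=[0.0098, 0.0167, 0.3160, 0.4677, 0.1472, 0.0264, 0.0154, 0.0008, 0.0000, 0.0000, 0.0000, 0.0000]  mean=-1.6455  Neff=2.9276  idx=[1, 2, 2, 2, 3, 3, 3, 3, 3, 3, 4, 4]
step 2: w=[0.0000, 0.0000, 0.0000, 0.0000, 0.0322, 0.0322, 0.0322, 0.0322, 0.0322, 0.0322, 0.4033, 0.4033]  mean=-0.8078  Neff=3.0169  idx=[5, 8, 10, 10, 10, 10, 10, 11, 11, 11, 11, 11]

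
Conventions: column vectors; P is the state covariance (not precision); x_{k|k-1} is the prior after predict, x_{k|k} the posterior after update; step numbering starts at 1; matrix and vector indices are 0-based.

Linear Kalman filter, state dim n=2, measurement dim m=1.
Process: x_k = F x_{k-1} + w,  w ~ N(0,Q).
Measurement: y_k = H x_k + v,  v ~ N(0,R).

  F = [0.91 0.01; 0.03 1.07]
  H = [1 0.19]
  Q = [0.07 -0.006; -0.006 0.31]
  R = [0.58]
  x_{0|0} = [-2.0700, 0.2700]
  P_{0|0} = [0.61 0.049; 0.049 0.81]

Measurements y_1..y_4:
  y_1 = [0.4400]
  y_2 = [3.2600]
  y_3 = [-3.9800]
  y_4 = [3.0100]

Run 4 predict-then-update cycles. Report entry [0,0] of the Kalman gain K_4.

step 1: x^-=[-1.8810, 0.2268]  P^-=[0.5761 0.0670; 0.0670 1.2411]  S=[1.2264]  K=[0.4801; 0.2469]  nu=[2.2779]  x^+=[-0.7873, 0.7893]  P^+=[0.2934 -0.0784; -0.0784 1.1663]
step 2: x^-=[-0.7085, 0.8209]  P^-=[0.3116 -0.0618; -0.0618 1.6405]  S=[0.9274]  K=[0.3234; 0.2694]  nu=[3.8125]  x^+=[0.5244, 1.8481]  P^+=[0.2147 -0.1426; -0.1426 1.5732]
step 3: x^-=[0.4957, 1.9932]  P^-=[0.2453 -0.1222; -0.1222 2.1022]  S=[0.8548]  K=[0.2598; 0.3243]  nu=[-4.8544]  x^+=[-0.7657, 0.4191]  P^+=[0.1876 -0.1943; -0.1943 2.0123]
step 4: x^-=[-0.6926, 0.4255]  P^-=[0.2220 -0.1686; -0.1686 2.6016]  S=[0.8319]  K=[0.2284; 0.3916]  nu=[3.6217]  x^+=[0.1346, 1.8436]  P^+=[0.1786 -0.2430; -0.2430 2.4740]

K[0,0] = 0.2284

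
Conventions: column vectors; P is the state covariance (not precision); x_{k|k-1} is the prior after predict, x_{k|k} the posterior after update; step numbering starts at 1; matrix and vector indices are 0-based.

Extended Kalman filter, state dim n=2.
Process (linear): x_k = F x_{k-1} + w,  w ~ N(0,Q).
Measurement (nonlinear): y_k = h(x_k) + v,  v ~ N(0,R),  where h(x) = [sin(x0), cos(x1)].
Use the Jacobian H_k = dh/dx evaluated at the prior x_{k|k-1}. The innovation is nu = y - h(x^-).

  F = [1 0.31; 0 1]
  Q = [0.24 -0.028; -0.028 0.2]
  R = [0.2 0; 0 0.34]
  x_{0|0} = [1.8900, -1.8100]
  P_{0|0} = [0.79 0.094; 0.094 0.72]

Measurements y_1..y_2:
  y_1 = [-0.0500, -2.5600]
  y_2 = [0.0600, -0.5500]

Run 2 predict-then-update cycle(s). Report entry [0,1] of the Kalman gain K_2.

K[0,1] = -0.0689

step 1: x^-=[1.3289, -1.8100]  P^-=[1.1575 0.2892; 0.2892 0.9200]  H_jac=[0.2395 0.0000; 0.0000 0.9715]  S=[0.2664 0.0673; 0.0673 1.2084]  K=[0.9960 0.1770; 0.0742 0.7356]  nu=[-1.0209, -2.3231]  x^+=[-0.0992, -3.5945]  P^+=[0.8316 0.0620; 0.0620 0.2574]
step 2: x^-=[-1.2135, -3.5945]  P^-=[1.1347 0.1138; 0.1138 0.4574]  H_jac=[0.3498 0.0000; 0.0000 -0.4376]  S=[0.3388 -0.0174; -0.0174 0.4276]  K=[1.1679 -0.0689; 0.0936 -0.4643]  nu=[0.9968, 0.3492]  x^+=[-0.0734, -3.6633]  P^+=[0.6678 0.0535; 0.0535 0.3608]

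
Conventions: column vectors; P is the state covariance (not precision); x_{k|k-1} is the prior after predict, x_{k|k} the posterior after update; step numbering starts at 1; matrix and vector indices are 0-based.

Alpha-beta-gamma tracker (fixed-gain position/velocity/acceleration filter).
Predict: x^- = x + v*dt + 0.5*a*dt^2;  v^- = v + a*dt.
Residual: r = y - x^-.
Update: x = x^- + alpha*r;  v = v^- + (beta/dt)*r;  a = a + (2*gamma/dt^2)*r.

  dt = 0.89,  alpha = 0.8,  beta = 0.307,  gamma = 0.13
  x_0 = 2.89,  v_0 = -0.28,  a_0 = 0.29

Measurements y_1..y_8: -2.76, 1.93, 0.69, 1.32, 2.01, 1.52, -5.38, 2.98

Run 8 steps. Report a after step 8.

a_post = 0.2741

step 1: x_pred=2.7557  r=-5.5157  x^+=-1.6569  v^+=-1.9245  a^+=-1.5205
step 2: x_pred=-3.9718  r=5.9018  x^+=0.7496  v^+=-1.2419  a^+=0.4168
step 3: x_pred=-0.1906  r=0.8806  x^+=0.5139  v^+=-0.5672  a^+=0.7058
step 4: x_pred=0.2886  r=1.0314  x^+=1.1137  v^+=0.4167  a^+=1.0444
step 5: x_pred=1.8982  r=0.1118  x^+=1.9876  v^+=1.3848  a^+=1.0811
step 6: x_pred=3.6482  r=-2.1282  x^+=1.9456  v^+=1.6128  a^+=0.3825
step 7: x_pred=3.5325  r=-8.9125  x^+=-3.5975  v^+=-1.1211  a^+=-2.5430
step 8: x_pred=-5.6024  r=8.5824  x^+=1.2635  v^+=-0.4239  a^+=0.2741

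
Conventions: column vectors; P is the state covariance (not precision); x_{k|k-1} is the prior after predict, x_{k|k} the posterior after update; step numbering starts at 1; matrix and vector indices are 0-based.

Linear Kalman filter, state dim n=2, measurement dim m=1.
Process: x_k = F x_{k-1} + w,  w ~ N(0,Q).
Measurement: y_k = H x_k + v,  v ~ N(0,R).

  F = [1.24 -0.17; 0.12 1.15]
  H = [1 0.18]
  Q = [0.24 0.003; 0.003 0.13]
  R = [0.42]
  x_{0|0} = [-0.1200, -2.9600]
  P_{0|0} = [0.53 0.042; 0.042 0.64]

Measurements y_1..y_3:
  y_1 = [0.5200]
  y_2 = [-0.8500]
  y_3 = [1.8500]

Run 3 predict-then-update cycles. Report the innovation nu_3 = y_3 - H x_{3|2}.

step 1: x^-=[0.3544, -3.4184]  P^-=[1.0557 0.0158; 0.0158 0.9956]  S=[1.5137]  K=[0.6993; 0.1288]  nu=[0.7809]  x^+=[0.9005, -3.3178]  P^+=[0.3154 -0.1206; -0.1206 0.9705]
step 2: x^-=[1.6807, -3.7074]  P^-=[0.8039 -0.3093; -0.3093 1.3848]  S=[1.1574]  K=[0.6465; -0.0519]  nu=[-1.8633]  x^+=[0.4761, -3.6108]  P^+=[0.3202 -0.2705; -0.2705 1.3816]
step 3: x^-=[1.2042, -4.0952]  P^-=[0.8863 -0.5997; -0.5997 1.8872]  S=[1.1516]  K=[0.6759; -0.2257]  nu=[1.3829]  x^+=[2.1390, -4.4074]  P^+=[0.3602 -0.4239; -0.4239 1.8285]

innov = [1.3829]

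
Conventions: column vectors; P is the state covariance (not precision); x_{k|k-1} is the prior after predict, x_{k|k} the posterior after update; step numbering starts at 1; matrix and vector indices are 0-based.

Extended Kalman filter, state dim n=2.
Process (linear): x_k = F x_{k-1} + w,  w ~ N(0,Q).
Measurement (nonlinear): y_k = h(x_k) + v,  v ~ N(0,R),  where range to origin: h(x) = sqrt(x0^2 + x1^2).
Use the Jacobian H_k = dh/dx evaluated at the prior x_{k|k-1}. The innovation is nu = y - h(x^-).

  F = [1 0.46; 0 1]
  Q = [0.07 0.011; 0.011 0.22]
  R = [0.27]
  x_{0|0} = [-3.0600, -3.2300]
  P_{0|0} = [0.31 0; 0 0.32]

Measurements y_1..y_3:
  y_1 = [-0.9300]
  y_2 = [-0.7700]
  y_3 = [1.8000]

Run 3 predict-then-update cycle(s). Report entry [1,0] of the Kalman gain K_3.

K[1,0] = 0.7485

step 1: x^-=[-4.5458, -3.2300]  P^-=[0.4477 0.1582; 0.1582 0.5400]  H_jac=[-0.8152 -0.5792]  S=[0.8981]  K=[-0.5084; -0.4919]  nu=[-6.5065]  x^+=[-1.2378, -0.0296]  P^+=[0.2156 -0.0664; -0.0664 0.3227]
step 2: x^-=[-1.2514, -0.0296]  P^-=[0.2928 0.0931; 0.0931 0.5427]  H_jac=[-0.9997 -0.0237]  S=[0.5673]  K=[-0.5198; -0.1866]  nu=[-2.0217]  x^+=[-0.2005, 0.3477]  P^+=[0.1395 0.0380; 0.0380 0.5230]
step 3: x^-=[-0.0405, 0.3477]  P^-=[0.3551 0.2896; 0.2896 0.7430]  H_jac=[-0.1158 0.9933]  S=[0.9411]  K=[0.2619; 0.7485]  nu=[1.4500]  x^+=[0.3393, 1.4330]  P^+=[0.2906 0.1051; 0.1051 0.2157]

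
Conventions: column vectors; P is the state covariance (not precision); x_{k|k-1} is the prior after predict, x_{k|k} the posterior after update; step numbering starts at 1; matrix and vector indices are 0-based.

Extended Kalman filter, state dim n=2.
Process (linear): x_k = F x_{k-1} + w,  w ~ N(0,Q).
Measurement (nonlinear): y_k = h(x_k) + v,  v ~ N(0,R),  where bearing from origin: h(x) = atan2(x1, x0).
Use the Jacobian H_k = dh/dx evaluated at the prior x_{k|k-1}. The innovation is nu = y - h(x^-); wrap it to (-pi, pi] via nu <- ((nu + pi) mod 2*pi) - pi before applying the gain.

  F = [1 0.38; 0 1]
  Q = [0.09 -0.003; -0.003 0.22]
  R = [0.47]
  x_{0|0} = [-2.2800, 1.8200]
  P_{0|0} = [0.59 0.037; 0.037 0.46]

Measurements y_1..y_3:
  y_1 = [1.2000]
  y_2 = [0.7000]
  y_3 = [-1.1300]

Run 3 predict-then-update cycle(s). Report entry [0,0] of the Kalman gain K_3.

K[0,0] = -0.4194

step 1: x^-=[-1.5884, 1.8200]  P^-=[0.7745 0.2088; 0.2088 0.6800]  H_jac=[-0.3119 -0.2722]  S=[0.6312]  K=[-0.4728; -0.3964]  nu=[-1.0883]  x^+=[-1.0739, 2.2515]  P^+=[0.6335 0.0905; 0.0905 0.5808]
step 2: x^-=[-0.2183, 2.2515]  P^-=[0.8761 0.3082; 0.3082 0.8008]  H_jac=[-0.4400 -0.0427]  S=[0.6527]  K=[-0.6108; -0.2601]  nu=[-0.9675]  x^+=[0.3726, 2.5031]  P^+=[0.6326 0.2045; 0.2045 0.7566]
step 3: x^-=[1.3238, 2.5031]  P^-=[0.9873 0.4890; 0.4890 0.9766]  H_jac=[-0.3122 0.1651]  S=[0.5424]  K=[-0.4194; 0.0158]  nu=[-2.2143]  x^+=[2.2524, 2.4681]  P^+=[0.8919 0.4926; 0.4926 0.9765]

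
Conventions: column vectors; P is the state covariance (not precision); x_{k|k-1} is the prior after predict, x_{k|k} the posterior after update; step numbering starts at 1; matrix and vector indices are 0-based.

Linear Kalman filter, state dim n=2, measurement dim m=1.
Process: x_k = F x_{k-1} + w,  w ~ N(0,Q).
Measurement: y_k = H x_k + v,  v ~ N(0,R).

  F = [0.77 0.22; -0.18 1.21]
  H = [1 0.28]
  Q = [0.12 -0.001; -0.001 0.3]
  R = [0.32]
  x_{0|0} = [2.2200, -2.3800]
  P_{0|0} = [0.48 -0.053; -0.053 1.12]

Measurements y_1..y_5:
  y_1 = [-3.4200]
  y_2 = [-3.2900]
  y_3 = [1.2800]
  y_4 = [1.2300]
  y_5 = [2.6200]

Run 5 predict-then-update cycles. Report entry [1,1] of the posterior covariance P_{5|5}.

step 1: x^-=[1.1858, -3.2794]  P^-=[0.4408 0.1833; 0.1833 1.9784]  S=[1.0186]  K=[0.4832; 0.7238]  nu=[-3.6876]  x^+=[-0.5960, -5.9485]  P^+=[0.2030 -0.1729; -0.1729 1.4448]
step 2: x^-=[-1.7676, -7.0904]  P^-=[0.2517 0.2012; 0.2012 2.4972]  S=[0.8802]  K=[0.3500; 1.0230]  nu=[0.4629]  x^+=[-1.6056, -6.6169]  P^+=[0.1439 -0.1139; -0.1139 1.5761]
step 3: x^-=[-2.6920, -7.7175]  P^-=[0.2430 0.2970; 0.2970 2.6618]  S=[0.9380]  K=[0.3477; 1.1112]  nu=[6.1329]  x^+=[-0.5595, -0.9027]  P^+=[0.1296 -0.0654; -0.0654 1.5037]
step 4: x^-=[-0.6294, -0.9916]  P^-=[0.2474 0.3229; 0.3229 2.5342]  S=[0.9470]  K=[0.3568; 1.0903]  nu=[2.1371]  x^+=[0.1330, 1.3386]  P^+=[0.1269 -0.0455; -0.0455 1.4084]
step 5: x^-=[0.3969, 1.5957]  P^-=[0.2480 0.3158; 0.3158 2.3860]  S=[0.9319]  K=[0.3610; 1.0558]  nu=[1.7763]  x^+=[1.0382, 3.4710]  P^+=[0.1266 -0.0394; -0.0394 1.3473]

P_post[1,1] = 1.3473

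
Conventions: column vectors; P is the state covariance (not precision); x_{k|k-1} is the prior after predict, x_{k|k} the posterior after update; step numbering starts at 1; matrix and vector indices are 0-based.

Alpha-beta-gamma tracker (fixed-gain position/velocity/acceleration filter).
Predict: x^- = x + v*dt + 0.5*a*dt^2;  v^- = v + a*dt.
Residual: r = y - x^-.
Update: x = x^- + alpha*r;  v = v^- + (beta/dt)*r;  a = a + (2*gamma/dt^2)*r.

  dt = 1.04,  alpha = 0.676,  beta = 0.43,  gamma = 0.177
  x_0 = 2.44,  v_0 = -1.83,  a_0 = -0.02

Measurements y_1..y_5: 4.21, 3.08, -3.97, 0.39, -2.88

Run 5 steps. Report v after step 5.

v_post = -2.0021

step 1: x_pred=0.5260  r=3.6840  x^+=3.0164  v^+=-0.3276  a^+=1.1858
step 2: x_pred=3.3169  r=-0.2369  x^+=3.1568  v^+=0.8076  a^+=1.1082
step 3: x_pred=4.5960  r=-8.5660  x^+=-1.1946  v^+=-1.5816  a^+=-1.6954
step 4: x_pred=-3.7563  r=4.1463  x^+=-0.9534  v^+=-1.6304  a^+=-0.3383
step 5: x_pred=-2.8320  r=-0.0480  x^+=-2.8645  v^+=-2.0021  a^+=-0.3540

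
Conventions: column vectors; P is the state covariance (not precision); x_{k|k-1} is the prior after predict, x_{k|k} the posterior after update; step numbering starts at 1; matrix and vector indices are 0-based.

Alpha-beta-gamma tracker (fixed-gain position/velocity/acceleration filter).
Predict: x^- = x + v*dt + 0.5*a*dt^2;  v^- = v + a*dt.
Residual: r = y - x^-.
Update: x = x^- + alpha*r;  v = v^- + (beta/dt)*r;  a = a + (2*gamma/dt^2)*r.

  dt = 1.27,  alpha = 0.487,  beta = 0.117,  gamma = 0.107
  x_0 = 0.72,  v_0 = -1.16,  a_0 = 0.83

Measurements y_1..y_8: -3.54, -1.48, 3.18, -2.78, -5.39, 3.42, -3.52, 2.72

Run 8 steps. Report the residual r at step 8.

resid = 4.6035

step 1: x_pred=-0.0838  r=-3.4562  x^+=-1.7670  v^+=-0.4243  a^+=0.3714
step 2: x_pred=-2.0063  r=0.5263  x^+=-1.7500  v^+=0.0959  a^+=0.4413
step 3: x_pred=-1.2723  r=4.4523  x^+=0.8960  v^+=1.0665  a^+=1.0320
step 4: x_pred=3.0827  r=-5.8627  x^+=0.2275  v^+=1.8370  a^+=0.2541
step 5: x_pred=2.7655  r=-8.1555  x^+=-1.2062  v^+=1.4085  a^+=-0.8279
step 6: x_pred=-0.0851  r=3.5051  x^+=1.6219  v^+=0.6799  a^+=-0.3629
step 7: x_pred=2.1927  r=-5.7127  x^+=-0.5894  v^+=-0.3072  a^+=-1.1208
step 8: x_pred=-1.8835  r=4.6035  x^+=0.3584  v^+=-1.3066  a^+=-0.5100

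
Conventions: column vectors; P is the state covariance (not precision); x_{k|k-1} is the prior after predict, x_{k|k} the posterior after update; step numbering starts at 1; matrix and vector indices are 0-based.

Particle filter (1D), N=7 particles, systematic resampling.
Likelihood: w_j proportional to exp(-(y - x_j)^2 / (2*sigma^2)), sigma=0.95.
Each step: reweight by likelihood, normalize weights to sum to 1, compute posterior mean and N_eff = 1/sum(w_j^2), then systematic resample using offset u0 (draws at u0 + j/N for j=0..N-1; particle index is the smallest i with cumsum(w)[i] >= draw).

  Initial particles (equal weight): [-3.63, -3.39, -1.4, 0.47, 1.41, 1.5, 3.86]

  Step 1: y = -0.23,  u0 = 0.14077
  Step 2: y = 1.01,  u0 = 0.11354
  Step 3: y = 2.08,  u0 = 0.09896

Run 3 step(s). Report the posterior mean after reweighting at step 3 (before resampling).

post_mean = 1.1903

step 1: w=[0.0010, 0.0024, 0.2835, 0.4614, 0.1364, 0.1153, 0.0001]  mean=0.1737  Neff=3.0758  idx=[2, 2, 3, 3, 3, 4, 5]
step 2: w=[0.0091, 0.0091, 0.1924, 0.1924, 0.1924, 0.2069, 0.1979]  mean=0.8345  Neff=5.1774  idx=[2, 3, 3, 4, 5, 6, 6]
step 3: w=[0.0701, 0.0701, 0.0701, 0.0701, 0.2300, 0.2447, 0.2447]  mean=1.1903  Neff=5.1987  idx=[1, 3, 4, 5, 5, 6, 6]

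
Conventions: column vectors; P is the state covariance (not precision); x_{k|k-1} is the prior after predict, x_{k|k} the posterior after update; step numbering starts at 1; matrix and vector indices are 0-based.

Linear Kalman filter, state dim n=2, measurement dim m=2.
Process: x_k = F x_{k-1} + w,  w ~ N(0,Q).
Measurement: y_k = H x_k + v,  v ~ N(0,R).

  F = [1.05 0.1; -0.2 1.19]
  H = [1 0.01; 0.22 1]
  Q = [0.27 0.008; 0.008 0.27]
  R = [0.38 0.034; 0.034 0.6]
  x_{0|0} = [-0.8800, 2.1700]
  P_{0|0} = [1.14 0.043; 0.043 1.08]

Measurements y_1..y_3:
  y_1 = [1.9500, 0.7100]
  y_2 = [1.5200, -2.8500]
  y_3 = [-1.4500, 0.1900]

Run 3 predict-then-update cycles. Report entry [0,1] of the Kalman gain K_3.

K[0,1] = 0.0077

step 1: x^-=[-0.7070, 2.7583]  P^-=[1.5467 -0.0500; -0.0500 1.8245]  S=[1.9259 0.3424; 0.3424 2.4774]  K=[0.8017 0.0064; -0.1503 0.7528]  nu=[2.6294, -1.8928]  x^+=[1.3890, 0.9381]  P^+=[0.3052 -0.0361; -0.0361 0.4545]
step 2: x^-=[1.5523, 0.8386]  P^-=[0.6035 -0.0464; -0.0464 0.9430]  S=[0.9827 0.1297; 0.1297 1.5518]  K=[0.6131 0.0044; -0.1183 0.6110]  nu=[-0.0407, -4.0301]  x^+=[1.5095, -1.6190]  P^+=[0.2334 -0.0278; -0.0278 0.3687]
step 3: x^-=[1.4231, -2.2285]  P^-=[0.5252 -0.0314; -0.0314 0.8147]  S=[0.9046 0.1262; 0.1262 1.4263]  K=[0.5791 0.0077; -0.1060 0.5757]  nu=[-2.8508, 2.1054]  x^+=[-0.2115, -0.7141]  P^+=[0.2206 -0.0242; -0.0242 0.3472]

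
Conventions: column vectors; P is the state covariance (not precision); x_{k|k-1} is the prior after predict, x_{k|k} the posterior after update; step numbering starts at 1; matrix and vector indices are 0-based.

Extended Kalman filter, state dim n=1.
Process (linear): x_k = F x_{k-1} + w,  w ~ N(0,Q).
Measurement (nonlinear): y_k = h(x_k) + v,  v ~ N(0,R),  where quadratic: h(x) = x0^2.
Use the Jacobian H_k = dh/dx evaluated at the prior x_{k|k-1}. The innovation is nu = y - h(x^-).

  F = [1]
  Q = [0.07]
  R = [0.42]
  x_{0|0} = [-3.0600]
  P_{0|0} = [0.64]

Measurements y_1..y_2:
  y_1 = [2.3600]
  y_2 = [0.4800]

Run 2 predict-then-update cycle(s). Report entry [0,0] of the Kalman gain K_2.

step 1: x^-=[-3.0600]  P^-=[0.7100]  H_jac=[-6.1200]  S=[27.0126]  K=[-0.1609]  nu=[-7.0036]  x^+=[-1.9334]  P^+=[0.0110]
step 2: x^-=[-1.9334]  P^-=[0.0810]  H_jac=[-3.8668]  S=[1.6317]  K=[-0.1920]  nu=[-3.2581]  x^+=[-1.3077]  P^+=[0.0209]

K[0,0] = -0.1920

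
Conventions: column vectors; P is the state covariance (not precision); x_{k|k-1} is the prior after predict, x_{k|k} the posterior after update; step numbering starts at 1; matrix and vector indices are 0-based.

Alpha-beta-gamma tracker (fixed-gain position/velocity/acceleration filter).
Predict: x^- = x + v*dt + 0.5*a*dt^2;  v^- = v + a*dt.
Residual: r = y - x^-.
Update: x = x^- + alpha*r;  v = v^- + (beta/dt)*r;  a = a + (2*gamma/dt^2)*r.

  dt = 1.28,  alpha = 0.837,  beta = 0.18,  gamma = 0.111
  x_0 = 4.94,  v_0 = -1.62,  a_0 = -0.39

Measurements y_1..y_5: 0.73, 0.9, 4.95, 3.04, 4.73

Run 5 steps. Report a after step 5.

a_post = 1.2733

step 1: x_pred=2.5469  r=-1.8169  x^+=1.0262  v^+=-2.3747  a^+=-0.6362
step 2: x_pred=-2.5346  r=3.4346  x^+=0.3402  v^+=-2.7060  a^+=-0.1708
step 3: x_pred=-3.2635  r=8.2135  x^+=3.6112  v^+=-1.7696  a^+=0.9421
step 4: x_pred=2.1178  r=0.9222  x^+=2.8897  v^+=-0.4341  a^+=1.0671
step 5: x_pred=3.2082  r=1.5218  x^+=4.4820  v^+=1.1458  a^+=1.2733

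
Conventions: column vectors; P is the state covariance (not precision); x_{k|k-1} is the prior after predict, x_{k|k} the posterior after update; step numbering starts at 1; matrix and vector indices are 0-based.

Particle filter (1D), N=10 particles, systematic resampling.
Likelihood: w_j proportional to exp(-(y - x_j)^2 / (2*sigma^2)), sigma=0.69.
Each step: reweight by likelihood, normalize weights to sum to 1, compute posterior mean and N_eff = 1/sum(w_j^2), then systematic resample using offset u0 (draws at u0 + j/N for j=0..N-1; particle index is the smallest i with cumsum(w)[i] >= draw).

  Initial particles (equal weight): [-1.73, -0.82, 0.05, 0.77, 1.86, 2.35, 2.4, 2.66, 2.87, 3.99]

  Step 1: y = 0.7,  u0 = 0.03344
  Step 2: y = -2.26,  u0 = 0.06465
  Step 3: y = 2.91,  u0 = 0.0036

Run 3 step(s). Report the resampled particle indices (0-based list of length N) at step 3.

step 1: w=[0.0010, 0.0421, 0.3055, 0.4736, 0.1159, 0.0273, 0.0229, 0.0084, 0.0034, 0.0000]  mean=0.7105  Neff=2.9923  idx=[1, 2, 2, 2, 3, 3, 3, 3, 4, 4]
step 2: w=[0.9092, 0.0296, 0.0296, 0.0296, 0.0005, 0.0005, 0.0005, 0.0005, 0.0000, 0.0000]  mean=-0.7395  Neff=1.2058  idx=[0, 0, 0, 0, 0, 0, 0, 0, 0, 2]
step 3: w=[0.0024, 0.0024, 0.0024, 0.0024, 0.0024, 0.0024, 0.0024, 0.0024, 0.0024, 0.9786]  mean=0.0314  Neff=1.0441  idx=[1, 9, 9, 9, 9, 9, 9, 9, 9, 9]

resampled_idx = [1, 9, 9, 9, 9, 9, 9, 9, 9, 9]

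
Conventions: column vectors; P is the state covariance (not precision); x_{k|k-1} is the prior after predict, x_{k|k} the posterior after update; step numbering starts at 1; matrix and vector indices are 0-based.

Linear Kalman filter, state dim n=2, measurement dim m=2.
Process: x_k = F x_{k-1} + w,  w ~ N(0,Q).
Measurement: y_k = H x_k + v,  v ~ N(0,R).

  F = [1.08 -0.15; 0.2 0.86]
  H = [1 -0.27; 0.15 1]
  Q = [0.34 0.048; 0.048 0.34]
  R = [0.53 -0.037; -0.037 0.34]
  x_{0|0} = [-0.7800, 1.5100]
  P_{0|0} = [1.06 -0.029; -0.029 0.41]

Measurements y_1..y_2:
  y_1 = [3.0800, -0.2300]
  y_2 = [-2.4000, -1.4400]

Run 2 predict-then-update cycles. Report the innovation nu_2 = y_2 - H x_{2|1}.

step 1: x^-=[-1.0689, 1.1426]  P^-=[1.5950 0.1980; 0.1980 0.6757]  S=[2.0673 0.2098; 0.2098 1.1109]  K=[0.7195 0.2577; -0.0580 0.6459]  nu=[4.4574, -1.2123]  x^+=[1.8259, 0.1010]  P^+=[0.3732 0.0050; 0.0050 0.2210]
step 2: x^-=[1.9568, 0.4521]  P^-=[0.7786 0.1046; 0.1046 0.5201]  S=[1.2900 0.0397; 0.0397 0.9090]  K=[0.5749 0.2184; -0.0460 0.5914]  nu=[-4.2347, -2.1856]  x^+=[-0.9553, -0.6458]  P^+=[0.2988 0.0082; 0.0082 0.2016]

innov = [-4.2347, -2.1856]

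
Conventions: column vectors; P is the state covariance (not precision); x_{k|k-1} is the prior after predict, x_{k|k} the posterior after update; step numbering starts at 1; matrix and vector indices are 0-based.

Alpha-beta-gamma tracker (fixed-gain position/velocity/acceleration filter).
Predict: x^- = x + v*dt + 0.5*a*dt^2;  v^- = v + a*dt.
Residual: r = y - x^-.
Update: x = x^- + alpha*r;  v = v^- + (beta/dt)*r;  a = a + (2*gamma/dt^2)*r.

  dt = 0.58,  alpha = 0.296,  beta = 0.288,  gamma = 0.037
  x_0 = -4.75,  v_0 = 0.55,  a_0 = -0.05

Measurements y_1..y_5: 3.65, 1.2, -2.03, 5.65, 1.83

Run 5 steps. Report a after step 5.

a_post = -0.6837

step 1: x_pred=-4.4394  r=8.0894  x^+=-2.0449  v^+=4.5378  a^+=1.7295
step 2: x_pred=0.8779  r=0.3221  x^+=0.9732  v^+=5.7009  a^+=1.8003
step 3: x_pred=4.5825  r=-6.6125  x^+=2.6252  v^+=3.4616  a^+=0.3457
step 4: x_pred=4.6911  r=0.9589  x^+=4.9749  v^+=4.1382  a^+=0.5567
step 5: x_pred=7.4688  r=-5.6388  x^+=5.7997  v^+=1.6612  a^+=-0.6837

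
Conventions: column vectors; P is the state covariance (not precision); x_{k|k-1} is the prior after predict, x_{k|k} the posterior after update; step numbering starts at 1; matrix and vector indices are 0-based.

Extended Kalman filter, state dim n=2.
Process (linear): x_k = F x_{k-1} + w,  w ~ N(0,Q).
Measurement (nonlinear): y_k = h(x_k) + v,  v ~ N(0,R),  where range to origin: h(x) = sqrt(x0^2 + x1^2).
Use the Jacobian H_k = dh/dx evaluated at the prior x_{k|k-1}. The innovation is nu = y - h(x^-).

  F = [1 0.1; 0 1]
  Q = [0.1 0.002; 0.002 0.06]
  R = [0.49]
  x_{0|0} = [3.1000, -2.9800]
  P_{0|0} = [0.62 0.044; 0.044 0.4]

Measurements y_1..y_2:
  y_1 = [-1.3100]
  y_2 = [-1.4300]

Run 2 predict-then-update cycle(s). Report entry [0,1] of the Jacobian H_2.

H_jac[0,1] = -0.9845

step 1: x^-=[2.8020, -2.9800]  P^-=[0.7328 0.0860; 0.0860 0.4600]  H_jac=[0.6850 -0.7285]  S=[0.9922]  K=[0.4428; -0.2784]  nu=[-5.4004]  x^+=[0.4107, -1.4766]  P^+=[0.5383 0.2083; 0.2083 0.3831]
step 2: x^-=[0.2631, -1.4766]  P^-=[0.6838 0.2486; 0.2486 0.4431]  H_jac=[0.1754 -0.9845]  S=[0.8546]  K=[-0.1460; -0.4594]  nu=[-2.9298]  x^+=[0.6910, -0.1306]  P^+=[0.6655 0.1913; 0.1913 0.2627]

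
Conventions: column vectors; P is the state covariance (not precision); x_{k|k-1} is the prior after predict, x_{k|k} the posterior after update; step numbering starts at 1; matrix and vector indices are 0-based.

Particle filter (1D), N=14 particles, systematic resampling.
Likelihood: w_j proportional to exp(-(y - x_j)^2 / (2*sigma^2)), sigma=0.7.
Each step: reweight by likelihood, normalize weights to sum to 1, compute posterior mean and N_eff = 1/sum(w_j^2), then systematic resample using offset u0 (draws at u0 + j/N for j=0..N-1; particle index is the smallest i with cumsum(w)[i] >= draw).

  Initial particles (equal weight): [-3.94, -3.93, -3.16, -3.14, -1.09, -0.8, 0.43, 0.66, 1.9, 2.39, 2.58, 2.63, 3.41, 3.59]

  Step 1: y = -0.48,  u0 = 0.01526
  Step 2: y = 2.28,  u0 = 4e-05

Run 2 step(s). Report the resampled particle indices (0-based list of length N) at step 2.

step 1: w=[0.0000, 0.0000, 0.0003, 0.0003, 0.2994, 0.3943, 0.1880, 0.1162, 0.0014, 0.0001, 0.0000, 0.0000, 0.0000, 0.0000]  mean=-0.4832  Neff=3.4021  idx=[4, 4, 4, 4, 5, 5, 5, 5, 5, 5, 6, 6, 6, 7]
step 2: w=[0.0001, 0.0001, 0.0001, 0.0001, 0.0004, 0.0004, 0.0004, 0.0004, 0.0004, 0.0004, 0.1897, 0.1897, 0.1897, 0.4283]  mean=0.5253  Neff=3.4315  idx=[0, 10, 10, 11, 11, 11, 12, 12, 12, 13, 13, 13, 13, 13]

resampled_idx = [0, 10, 10, 11, 11, 11, 12, 12, 12, 13, 13, 13, 13, 13]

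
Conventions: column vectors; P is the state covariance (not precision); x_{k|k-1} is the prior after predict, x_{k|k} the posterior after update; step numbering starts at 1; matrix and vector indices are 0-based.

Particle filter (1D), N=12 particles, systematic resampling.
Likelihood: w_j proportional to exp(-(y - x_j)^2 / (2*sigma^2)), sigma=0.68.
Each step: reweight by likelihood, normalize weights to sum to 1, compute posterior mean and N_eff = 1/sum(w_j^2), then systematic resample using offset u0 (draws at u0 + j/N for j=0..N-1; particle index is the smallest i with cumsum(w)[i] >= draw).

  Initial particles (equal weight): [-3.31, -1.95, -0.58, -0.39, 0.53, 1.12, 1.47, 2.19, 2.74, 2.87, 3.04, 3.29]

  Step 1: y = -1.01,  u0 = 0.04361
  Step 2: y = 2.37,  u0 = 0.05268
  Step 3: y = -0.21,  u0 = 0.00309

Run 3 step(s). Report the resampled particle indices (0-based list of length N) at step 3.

resampled_idx = [0, 0, 1, 2, 3, 4, 5, 6, 7, 8, 9, 10]

step 1: w=[0.0017, 0.1970, 0.4194, 0.3380, 0.0394, 0.0038, 0.0007, 0.0000, 0.0000, 0.0000, 0.0000, 0.0000]  mean=-0.7387  Neff=3.0254  idx=[1, 1, 2, 2, 2, 2, 2, 3, 3, 3, 3, 4]
step 2: w=[0.0000, 0.0000, 0.0030, 0.0030, 0.0030, 0.0030, 0.0030, 0.0097, 0.0097, 0.0097, 0.0097, 0.9460]  mean=0.4774  Neff=1.1169  idx=[10, 11, 11, 11, 11, 11, 11, 11, 11, 11, 11, 11]
step 3: w=[0.1370, 0.0785, 0.0785, 0.0785, 0.0785, 0.0785, 0.0785, 0.0785, 0.0785, 0.0785, 0.0785, 0.0785]  mean=0.4040  Neff=11.5647  idx=[0, 0, 1, 2, 3, 4, 5, 6, 7, 8, 9, 10]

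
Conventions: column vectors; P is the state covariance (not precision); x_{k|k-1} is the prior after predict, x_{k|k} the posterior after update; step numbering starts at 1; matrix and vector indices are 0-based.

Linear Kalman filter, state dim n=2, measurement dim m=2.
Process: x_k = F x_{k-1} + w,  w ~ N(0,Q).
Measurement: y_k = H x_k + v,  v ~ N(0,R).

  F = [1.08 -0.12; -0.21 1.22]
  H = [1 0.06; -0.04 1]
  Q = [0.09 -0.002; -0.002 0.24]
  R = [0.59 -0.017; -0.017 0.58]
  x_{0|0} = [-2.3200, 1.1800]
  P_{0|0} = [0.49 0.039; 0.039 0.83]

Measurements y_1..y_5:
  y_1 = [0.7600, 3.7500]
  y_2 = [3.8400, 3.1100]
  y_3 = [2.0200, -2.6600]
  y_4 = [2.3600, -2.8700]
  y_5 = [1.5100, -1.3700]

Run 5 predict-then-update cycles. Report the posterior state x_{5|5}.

step 1: x^-=[-2.6472, 1.9268]  P^-=[0.6634 -0.1823; -0.1823 1.4770]  S=[1.2368 -0.1368; -0.1368 2.0726]  K=[0.5202 -0.0664; 0.0035 0.7164]  nu=[3.2916, 1.7173]  x^+=[-1.0491, 3.1685]  P^+=[0.3101 -0.0350; -0.0350 0.4140]
step 2: x^-=[-1.5132, 4.0859]  P^-=[0.4668 -0.1799; -0.1799 0.8878]  S=[1.0384 -0.1619; -0.1619 1.4830]  K=[0.4255 -0.0875; -0.0283 0.6004]  nu=[5.1081, -1.0364]  x^+=[0.7508, 3.3188]  P^+=[0.2554 -0.0477; -0.0477 0.3468]
step 3: x^-=[0.4126, 3.8912]  P^-=[0.4053 -0.1748; -0.1748 0.7919]  S=[0.9771 -0.1601; -0.1601 1.3866]  K=[0.3888 -0.0929; -0.0366 0.5720]  nu=[1.3739, -6.5347]  x^+=[1.5537, 0.1033]  P^+=[0.2340 -0.0511; -0.0511 0.3303]
step 4: x^-=[1.6656, -0.2003]  P^-=[0.3810 -0.1721; -0.1721 0.7682]  S=[0.9531 -0.1578; -0.1578 1.3625]  K=[0.3733 -0.0942; -0.0387 0.5643]  nu=[0.7064, -2.6031]  x^+=[2.1746, -1.6967]  P^+=[0.2250 -0.0520; -0.0520 0.3259]
step 5: x^-=[2.5522, -2.5266]  P^-=[0.3706 -0.1706; -0.1706 0.7616]  S=[0.9428 -0.1563; -0.1563 1.3559]  K=[0.3665 -0.0945; -0.0392 0.5622]  nu=[-0.8906, 1.2587]  x^+=[2.1068, -1.7840]  P^+=[0.2210 -0.0522; -0.0522 0.3247]

x_post = [2.1068, -1.7840]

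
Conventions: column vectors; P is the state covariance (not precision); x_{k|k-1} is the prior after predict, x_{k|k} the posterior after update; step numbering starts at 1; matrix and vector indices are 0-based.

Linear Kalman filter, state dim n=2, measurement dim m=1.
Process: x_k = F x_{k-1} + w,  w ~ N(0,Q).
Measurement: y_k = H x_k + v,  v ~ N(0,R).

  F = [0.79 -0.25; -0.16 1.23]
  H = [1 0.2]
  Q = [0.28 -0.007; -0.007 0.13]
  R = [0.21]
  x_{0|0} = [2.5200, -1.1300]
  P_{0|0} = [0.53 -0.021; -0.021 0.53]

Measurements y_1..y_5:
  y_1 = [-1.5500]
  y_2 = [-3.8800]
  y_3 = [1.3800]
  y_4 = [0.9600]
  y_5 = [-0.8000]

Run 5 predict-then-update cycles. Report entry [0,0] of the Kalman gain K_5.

K[0,0] = 0.9525

step 1: x^-=[2.2733, -1.7931]  P^-=[0.6522 -0.2582; -0.2582 0.9537]  S=[0.7971]  K=[0.7535; -0.0847]  nu=[-3.4647]  x^+=[-0.3372, -1.4998]  P^+=[0.1997 -0.2074; -0.2074 0.9480]
step 2: x^-=[0.1086, -1.7908]  P^-=[0.5458 -0.5335; -0.5335 1.6509]  S=[0.6084]  K=[0.7217; -0.3342]  nu=[-3.6304]  x^+=[-2.5115, -0.5774]  P^+=[0.2289 -0.3868; -0.3868 1.5829]
step 3: x^-=[-1.8397, -0.3083]  P^-=[0.6746 -0.9140; -0.9140 2.6829]  S=[0.6263]  K=[0.7852; -0.6026]  nu=[3.2814]  x^+=[0.7369, -2.2857]  P^+=[0.2884 -0.6176; -0.6176 2.4555]
step 4: x^-=[1.1535, -2.9293]  P^-=[0.8574 -1.4234; -1.4234 4.0954]  S=[0.6619]  K=[0.8653; -0.9130]  nu=[0.3923]  x^+=[1.4930, -3.2874]  P^+=[0.3618 -0.9005; -0.9005 3.5437]
step 5: x^-=[2.0013, -4.2824]  P^-=[1.0830 -2.0534; -2.0534 5.8549]  S=[0.7058]  K=[0.9525; -1.2502]  nu=[-1.9449]  x^+=[0.1488, -1.8509]  P^+=[0.4426 -1.2129; -1.2129 4.7516]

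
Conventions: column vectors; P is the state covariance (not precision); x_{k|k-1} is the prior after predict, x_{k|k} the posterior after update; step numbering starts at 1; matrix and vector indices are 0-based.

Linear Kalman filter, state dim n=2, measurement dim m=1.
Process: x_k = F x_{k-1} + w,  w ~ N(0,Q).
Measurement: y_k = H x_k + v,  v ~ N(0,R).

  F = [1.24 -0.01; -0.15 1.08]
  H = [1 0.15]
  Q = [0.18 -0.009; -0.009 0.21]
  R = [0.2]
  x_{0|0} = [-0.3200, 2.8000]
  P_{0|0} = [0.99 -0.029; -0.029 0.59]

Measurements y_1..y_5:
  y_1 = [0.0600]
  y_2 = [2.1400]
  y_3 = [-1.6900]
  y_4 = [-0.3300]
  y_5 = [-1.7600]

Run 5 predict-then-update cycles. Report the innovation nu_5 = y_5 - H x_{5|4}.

step 1: x^-=[-0.4248, 3.0720]  P^-=[1.7030 -0.2384; -0.2384 0.9298]  S=[1.8524]  K=[0.9000; -0.0534]  nu=[0.0240]  x^+=[-0.4032, 3.0707]  P^+=[0.2024 -0.1494; -0.1494 0.9246]
step 2: x^-=[-0.5307, 3.3769]  P^-=[0.4950 -0.2569; -0.2569 1.3414]  S=[0.6481]  K=[0.7043; -0.0859]  nu=[2.1641]  x^+=[0.9936, 3.1909]  P^+=[0.1735 -0.2177; -0.2177 1.3366]
step 3: x^-=[1.2001, 3.2972]  P^-=[0.4523 -0.3475; -0.3475 1.8434]  S=[0.5895]  K=[0.6788; -0.1205]  nu=[-3.3847]  x^+=[-1.0975, 3.7049]  P^+=[0.1807 -0.2993; -0.2993 1.8349]
step 4: x^-=[-1.3979, 4.1660]  P^-=[0.4654 -0.4637; -0.4637 2.4512]  S=[0.5814]  K=[0.6808; -0.1652]  nu=[0.4431]  x^+=[-1.0963, 4.0928]  P^+=[0.1959 -0.3983; -0.3983 2.4354]
step 5: x^-=[-1.4004, 4.5846]  P^-=[0.4914 -0.6058; -0.6058 3.1841]  S=[0.5813]  K=[0.6890; -0.2205]  nu=[-1.0473]  x^+=[-2.1220, 4.8156]  P^+=[0.2154 -0.5175; -0.5175 3.1558]

innov = [-1.0473]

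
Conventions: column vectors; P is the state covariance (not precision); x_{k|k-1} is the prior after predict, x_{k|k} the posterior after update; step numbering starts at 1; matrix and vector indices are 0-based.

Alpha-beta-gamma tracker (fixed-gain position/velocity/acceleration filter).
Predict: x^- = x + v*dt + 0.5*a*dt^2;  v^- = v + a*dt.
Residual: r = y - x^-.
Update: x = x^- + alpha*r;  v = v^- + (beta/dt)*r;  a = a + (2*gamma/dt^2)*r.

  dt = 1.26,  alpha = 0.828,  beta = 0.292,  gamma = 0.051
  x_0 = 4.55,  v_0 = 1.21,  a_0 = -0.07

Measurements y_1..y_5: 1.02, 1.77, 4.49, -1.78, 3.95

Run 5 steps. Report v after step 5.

v_post = -0.4942

step 1: x_pred=6.0190  r=-4.9990  x^+=1.8798  v^+=-0.0367  a^+=-0.3912
step 2: x_pred=1.5231  r=0.2469  x^+=1.7275  v^+=-0.4724  a^+=-0.3753
step 3: x_pred=0.8344  r=3.6556  x^+=3.8612  v^+=-0.0981  a^+=-0.1404
step 4: x_pred=3.6262  r=-5.4062  x^+=-0.8501  v^+=-1.5279  a^+=-0.4878
step 5: x_pred=-3.1625  r=7.1125  x^+=2.7266  v^+=-0.4942  a^+=-0.0308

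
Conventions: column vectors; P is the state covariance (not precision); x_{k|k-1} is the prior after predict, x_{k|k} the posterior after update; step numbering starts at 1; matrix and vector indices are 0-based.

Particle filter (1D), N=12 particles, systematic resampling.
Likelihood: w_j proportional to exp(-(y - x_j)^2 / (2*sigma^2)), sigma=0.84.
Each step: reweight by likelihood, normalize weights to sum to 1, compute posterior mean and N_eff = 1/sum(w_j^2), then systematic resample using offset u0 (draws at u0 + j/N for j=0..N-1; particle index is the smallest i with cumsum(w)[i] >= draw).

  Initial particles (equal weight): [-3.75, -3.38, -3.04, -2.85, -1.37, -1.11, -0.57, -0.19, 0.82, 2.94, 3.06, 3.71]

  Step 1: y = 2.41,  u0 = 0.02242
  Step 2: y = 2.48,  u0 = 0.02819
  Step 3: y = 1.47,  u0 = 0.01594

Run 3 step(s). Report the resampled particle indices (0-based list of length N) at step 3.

resampled_idx = [0, 1, 1, 2, 3, 4, 5, 6, 6, 8, 9, 10]

step 1: w=[0.0000, 0.0000, 0.0000, 0.0000, 0.0000, 0.0001, 0.0009, 0.0041, 0.0817, 0.4018, 0.3634, 0.1480]  mean=2.9080  Neff=3.1048  idx=[8, 9, 9, 9, 9, 9, 10, 10, 10, 10, 11, 11]
step 2: w=[0.0171, 0.1039, 0.1039, 0.1039, 0.1039, 0.1039, 0.0951, 0.0951, 0.0951, 0.0951, 0.0413, 0.0413]  mean=3.0130  Neff=10.6470  idx=[1, 1, 2, 3, 4, 5, 5, 6, 7, 8, 9, 10]
step 3: w=[0.0979, 0.0979, 0.0979, 0.0979, 0.0979, 0.0979, 0.0979, 0.0755, 0.0755, 0.0755, 0.0755, 0.0129]  mean=2.9862  Neff=11.1085  idx=[0, 1, 1, 2, 3, 4, 5, 6, 6, 8, 9, 10]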